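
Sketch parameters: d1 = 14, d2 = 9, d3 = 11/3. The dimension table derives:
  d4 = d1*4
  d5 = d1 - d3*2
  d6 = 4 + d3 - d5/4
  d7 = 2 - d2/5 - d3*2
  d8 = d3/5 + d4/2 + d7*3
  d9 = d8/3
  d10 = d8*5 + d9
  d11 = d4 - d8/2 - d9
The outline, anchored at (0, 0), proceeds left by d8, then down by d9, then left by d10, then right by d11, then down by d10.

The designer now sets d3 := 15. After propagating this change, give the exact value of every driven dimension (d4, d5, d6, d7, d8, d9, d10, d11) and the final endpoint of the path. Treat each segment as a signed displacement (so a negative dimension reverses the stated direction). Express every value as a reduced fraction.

d4 = 56
d5 = -16
d6 = 23
d7 = -149/5
d8 = -292/5
d9 = -292/15
d10 = -4672/15
d11 = 314/3
endpoint = (7118/15, 4964/15)

Apply edit: d3 := 15
  d4 = d1*4 = 56
  d5 = d1 - d3*2 = -16
  d6 = 4 + d3 - d5/4 = 23
  d7 = 2 - d2/5 - d3*2 = -149/5
  d8 = d3/5 + d4/2 + d7*3 = -292/5
  d9 = d8/3 = -292/15
  d10 = d8*5 + d9 = -4672/15
  d11 = d4 - d8/2 - d9 = 314/3
Walk from origin (0, 0):
  seg 1: left by d8 = -292/5 → (292/5, 0)
  seg 2: down by d9 = -292/15 → (292/5, 292/15)
  seg 3: left by d10 = -4672/15 → (5548/15, 292/15)
  seg 4: right by d11 = 314/3 → (7118/15, 292/15)
  seg 5: down by d10 = -4672/15 → (7118/15, 4964/15)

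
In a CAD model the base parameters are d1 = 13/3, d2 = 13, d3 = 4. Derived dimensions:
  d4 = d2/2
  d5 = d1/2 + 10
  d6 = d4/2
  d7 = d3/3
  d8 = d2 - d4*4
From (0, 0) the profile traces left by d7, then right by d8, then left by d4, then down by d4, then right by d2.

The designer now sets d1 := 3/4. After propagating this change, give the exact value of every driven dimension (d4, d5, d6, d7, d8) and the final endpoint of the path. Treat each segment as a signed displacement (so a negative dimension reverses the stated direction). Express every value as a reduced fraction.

d4 = 13/2
d5 = 83/8
d6 = 13/4
d7 = 4/3
d8 = -13
endpoint = (-47/6, -13/2)

Apply edit: d1 := 3/4
  d4 = d2/2 = 13/2
  d5 = d1/2 + 10 = 83/8
  d6 = d4/2 = 13/4
  d7 = d3/3 = 4/3
  d8 = d2 - d4*4 = -13
Walk from origin (0, 0):
  seg 1: left by d7 = 4/3 → (-4/3, 0)
  seg 2: right by d8 = -13 → (-43/3, 0)
  seg 3: left by d4 = 13/2 → (-125/6, 0)
  seg 4: down by d4 = 13/2 → (-125/6, -13/2)
  seg 5: right by d2 = 13 → (-47/6, -13/2)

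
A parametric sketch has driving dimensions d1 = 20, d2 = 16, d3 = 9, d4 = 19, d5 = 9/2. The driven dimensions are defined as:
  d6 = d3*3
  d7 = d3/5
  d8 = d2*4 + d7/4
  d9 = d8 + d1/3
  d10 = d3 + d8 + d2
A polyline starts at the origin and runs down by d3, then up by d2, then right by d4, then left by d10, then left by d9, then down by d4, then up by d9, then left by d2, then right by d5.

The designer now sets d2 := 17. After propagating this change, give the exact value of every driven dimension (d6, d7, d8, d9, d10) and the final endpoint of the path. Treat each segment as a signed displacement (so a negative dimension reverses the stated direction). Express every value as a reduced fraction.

d6 = 27
d7 = 9/5
d8 = 1369/20
d9 = 4507/60
d10 = 1889/20
endpoint = (-2446/15, 3847/60)

Apply edit: d2 := 17
  d6 = d3*3 = 27
  d7 = d3/5 = 9/5
  d8 = d2*4 + d7/4 = 1369/20
  d9 = d8 + d1/3 = 4507/60
  d10 = d3 + d8 + d2 = 1889/20
Walk from origin (0, 0):
  seg 1: down by d3 = 9 → (0, -9)
  seg 2: up by d2 = 17 → (0, 8)
  seg 3: right by d4 = 19 → (19, 8)
  seg 4: left by d10 = 1889/20 → (-1509/20, 8)
  seg 5: left by d9 = 4507/60 → (-4517/30, 8)
  seg 6: down by d4 = 19 → (-4517/30, -11)
  seg 7: up by d9 = 4507/60 → (-4517/30, 3847/60)
  seg 8: left by d2 = 17 → (-5027/30, 3847/60)
  seg 9: right by d5 = 9/2 → (-2446/15, 3847/60)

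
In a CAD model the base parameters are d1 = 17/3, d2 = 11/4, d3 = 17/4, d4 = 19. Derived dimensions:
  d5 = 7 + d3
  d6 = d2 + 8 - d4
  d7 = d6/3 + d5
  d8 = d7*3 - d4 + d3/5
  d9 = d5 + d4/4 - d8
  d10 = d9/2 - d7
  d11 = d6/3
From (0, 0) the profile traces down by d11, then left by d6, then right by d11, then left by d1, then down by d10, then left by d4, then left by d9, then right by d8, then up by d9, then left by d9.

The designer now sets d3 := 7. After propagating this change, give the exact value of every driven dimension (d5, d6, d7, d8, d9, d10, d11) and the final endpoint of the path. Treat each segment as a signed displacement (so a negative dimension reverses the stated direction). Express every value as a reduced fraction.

d5 = 14
d6 = -33/4
d7 = 45/4
d8 = 323/20
d9 = 13/5
d10 = -199/20
d11 = -11/4
endpoint = (-493/60, 153/10)

Apply edit: d3 := 7
  d5 = 7 + d3 = 14
  d6 = d2 + 8 - d4 = -33/4
  d7 = d6/3 + d5 = 45/4
  d8 = d7*3 - d4 + d3/5 = 323/20
  d9 = d5 + d4/4 - d8 = 13/5
  d10 = d9/2 - d7 = -199/20
  d11 = d6/3 = -11/4
Walk from origin (0, 0):
  seg 1: down by d11 = -11/4 → (0, 11/4)
  seg 2: left by d6 = -33/4 → (33/4, 11/4)
  seg 3: right by d11 = -11/4 → (11/2, 11/4)
  seg 4: left by d1 = 17/3 → (-1/6, 11/4)
  seg 5: down by d10 = -199/20 → (-1/6, 127/10)
  seg 6: left by d4 = 19 → (-115/6, 127/10)
  seg 7: left by d9 = 13/5 → (-653/30, 127/10)
  seg 8: right by d8 = 323/20 → (-337/60, 127/10)
  seg 9: up by d9 = 13/5 → (-337/60, 153/10)
  seg 10: left by d9 = 13/5 → (-493/60, 153/10)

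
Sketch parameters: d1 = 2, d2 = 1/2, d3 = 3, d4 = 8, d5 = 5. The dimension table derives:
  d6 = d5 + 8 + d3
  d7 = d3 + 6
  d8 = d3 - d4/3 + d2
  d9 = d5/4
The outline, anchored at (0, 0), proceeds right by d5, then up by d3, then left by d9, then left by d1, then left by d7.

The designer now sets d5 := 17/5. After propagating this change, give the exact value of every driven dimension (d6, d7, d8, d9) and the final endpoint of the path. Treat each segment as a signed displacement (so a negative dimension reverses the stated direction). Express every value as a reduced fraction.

d6 = 72/5
d7 = 9
d8 = 5/6
d9 = 17/20
endpoint = (-169/20, 3)

Apply edit: d5 := 17/5
  d6 = d5 + 8 + d3 = 72/5
  d7 = d3 + 6 = 9
  d8 = d3 - d4/3 + d2 = 5/6
  d9 = d5/4 = 17/20
Walk from origin (0, 0):
  seg 1: right by d5 = 17/5 → (17/5, 0)
  seg 2: up by d3 = 3 → (17/5, 3)
  seg 3: left by d9 = 17/20 → (51/20, 3)
  seg 4: left by d1 = 2 → (11/20, 3)
  seg 5: left by d7 = 9 → (-169/20, 3)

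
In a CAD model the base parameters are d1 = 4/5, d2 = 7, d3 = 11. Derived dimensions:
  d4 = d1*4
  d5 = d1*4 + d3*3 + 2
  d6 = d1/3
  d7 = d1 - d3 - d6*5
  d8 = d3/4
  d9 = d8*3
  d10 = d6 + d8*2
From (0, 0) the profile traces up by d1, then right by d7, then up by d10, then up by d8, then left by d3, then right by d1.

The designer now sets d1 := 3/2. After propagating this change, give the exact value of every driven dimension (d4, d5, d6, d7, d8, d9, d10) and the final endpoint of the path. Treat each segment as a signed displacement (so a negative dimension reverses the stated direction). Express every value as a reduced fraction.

Apply edit: d1 := 3/2
  d4 = d1*4 = 6
  d5 = d1*4 + d3*3 + 2 = 41
  d6 = d1/3 = 1/2
  d7 = d1 - d3 - d6*5 = -12
  d8 = d3/4 = 11/4
  d9 = d8*3 = 33/4
  d10 = d6 + d8*2 = 6
Walk from origin (0, 0):
  seg 1: up by d1 = 3/2 → (0, 3/2)
  seg 2: right by d7 = -12 → (-12, 3/2)
  seg 3: up by d10 = 6 → (-12, 15/2)
  seg 4: up by d8 = 11/4 → (-12, 41/4)
  seg 5: left by d3 = 11 → (-23, 41/4)
  seg 6: right by d1 = 3/2 → (-43/2, 41/4)

d4 = 6
d5 = 41
d6 = 1/2
d7 = -12
d8 = 11/4
d9 = 33/4
d10 = 6
endpoint = (-43/2, 41/4)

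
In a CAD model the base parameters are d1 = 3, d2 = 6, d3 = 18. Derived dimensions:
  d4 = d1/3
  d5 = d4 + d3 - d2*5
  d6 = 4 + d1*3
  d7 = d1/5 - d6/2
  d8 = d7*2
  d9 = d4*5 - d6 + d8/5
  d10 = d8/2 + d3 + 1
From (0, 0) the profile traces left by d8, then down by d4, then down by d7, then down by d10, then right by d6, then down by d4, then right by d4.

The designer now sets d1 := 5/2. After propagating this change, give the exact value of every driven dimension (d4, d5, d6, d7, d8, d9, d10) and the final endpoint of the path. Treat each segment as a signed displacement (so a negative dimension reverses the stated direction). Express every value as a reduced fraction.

Apply edit: d1 := 5/2
  d4 = d1/3 = 5/6
  d5 = d4 + d3 - d2*5 = -67/6
  d6 = 4 + d1*3 = 23/2
  d7 = d1/5 - d6/2 = -21/4
  d8 = d7*2 = -21/2
  d9 = d4*5 - d6 + d8/5 = -283/30
  d10 = d8/2 + d3 + 1 = 55/4
Walk from origin (0, 0):
  seg 1: left by d8 = -21/2 → (21/2, 0)
  seg 2: down by d4 = 5/6 → (21/2, -5/6)
  seg 3: down by d7 = -21/4 → (21/2, 53/12)
  seg 4: down by d10 = 55/4 → (21/2, -28/3)
  seg 5: right by d6 = 23/2 → (22, -28/3)
  seg 6: down by d4 = 5/6 → (22, -61/6)
  seg 7: right by d4 = 5/6 → (137/6, -61/6)

d4 = 5/6
d5 = -67/6
d6 = 23/2
d7 = -21/4
d8 = -21/2
d9 = -283/30
d10 = 55/4
endpoint = (137/6, -61/6)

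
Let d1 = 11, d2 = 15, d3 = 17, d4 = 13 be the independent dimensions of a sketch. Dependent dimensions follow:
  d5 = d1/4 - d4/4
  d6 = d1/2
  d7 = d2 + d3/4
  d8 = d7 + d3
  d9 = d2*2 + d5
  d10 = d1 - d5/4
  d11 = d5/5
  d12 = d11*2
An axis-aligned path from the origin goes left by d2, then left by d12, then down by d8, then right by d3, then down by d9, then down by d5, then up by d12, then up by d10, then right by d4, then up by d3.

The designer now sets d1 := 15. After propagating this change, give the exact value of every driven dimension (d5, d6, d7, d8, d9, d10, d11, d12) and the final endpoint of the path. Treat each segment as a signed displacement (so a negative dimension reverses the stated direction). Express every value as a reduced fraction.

d5 = 1/2
d6 = 15/2
d7 = 77/4
d8 = 145/4
d9 = 61/2
d10 = 119/8
d11 = 1/10
d12 = 1/5
endpoint = (74/5, -1407/40)

Apply edit: d1 := 15
  d5 = d1/4 - d4/4 = 1/2
  d6 = d1/2 = 15/2
  d7 = d2 + d3/4 = 77/4
  d8 = d7 + d3 = 145/4
  d9 = d2*2 + d5 = 61/2
  d10 = d1 - d5/4 = 119/8
  d11 = d5/5 = 1/10
  d12 = d11*2 = 1/5
Walk from origin (0, 0):
  seg 1: left by d2 = 15 → (-15, 0)
  seg 2: left by d12 = 1/5 → (-76/5, 0)
  seg 3: down by d8 = 145/4 → (-76/5, -145/4)
  seg 4: right by d3 = 17 → (9/5, -145/4)
  seg 5: down by d9 = 61/2 → (9/5, -267/4)
  seg 6: down by d5 = 1/2 → (9/5, -269/4)
  seg 7: up by d12 = 1/5 → (9/5, -1341/20)
  seg 8: up by d10 = 119/8 → (9/5, -2087/40)
  seg 9: right by d4 = 13 → (74/5, -2087/40)
  seg 10: up by d3 = 17 → (74/5, -1407/40)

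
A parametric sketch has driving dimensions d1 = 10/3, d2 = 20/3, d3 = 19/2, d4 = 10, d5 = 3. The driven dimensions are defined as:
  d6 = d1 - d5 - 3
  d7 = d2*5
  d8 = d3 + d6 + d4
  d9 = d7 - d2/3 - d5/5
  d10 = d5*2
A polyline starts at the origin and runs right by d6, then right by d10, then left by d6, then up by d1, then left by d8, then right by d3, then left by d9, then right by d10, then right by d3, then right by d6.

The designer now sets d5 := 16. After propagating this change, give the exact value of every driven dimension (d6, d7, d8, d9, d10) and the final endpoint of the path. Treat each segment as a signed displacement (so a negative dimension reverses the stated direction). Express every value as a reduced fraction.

Apply edit: d5 := 16
  d6 = d1 - d5 - 3 = -47/3
  d7 = d2*5 = 100/3
  d8 = d3 + d6 + d4 = 23/6
  d9 = d7 - d2/3 - d5/5 = 1256/45
  d10 = d5*2 = 32
Walk from origin (0, 0):
  seg 1: right by d6 = -47/3 → (-47/3, 0)
  seg 2: right by d10 = 32 → (49/3, 0)
  seg 3: left by d6 = -47/3 → (32, 0)
  seg 4: up by d1 = 10/3 → (32, 10/3)
  seg 5: left by d8 = 23/6 → (169/6, 10/3)
  seg 6: right by d3 = 19/2 → (113/3, 10/3)
  seg 7: left by d9 = 1256/45 → (439/45, 10/3)
  seg 8: right by d10 = 32 → (1879/45, 10/3)
  seg 9: right by d3 = 19/2 → (4613/90, 10/3)
  seg 10: right by d6 = -47/3 → (3203/90, 10/3)

d6 = -47/3
d7 = 100/3
d8 = 23/6
d9 = 1256/45
d10 = 32
endpoint = (3203/90, 10/3)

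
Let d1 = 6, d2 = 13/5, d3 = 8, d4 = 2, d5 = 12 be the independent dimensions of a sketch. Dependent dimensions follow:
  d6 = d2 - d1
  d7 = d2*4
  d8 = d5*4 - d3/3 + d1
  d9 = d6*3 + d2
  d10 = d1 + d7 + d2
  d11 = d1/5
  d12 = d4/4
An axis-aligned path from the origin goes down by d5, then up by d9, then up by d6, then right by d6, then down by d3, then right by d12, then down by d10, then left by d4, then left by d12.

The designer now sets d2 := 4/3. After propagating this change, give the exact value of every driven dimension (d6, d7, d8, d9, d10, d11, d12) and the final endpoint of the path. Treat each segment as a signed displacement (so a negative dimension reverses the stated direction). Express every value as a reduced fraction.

Apply edit: d2 := 4/3
  d6 = d2 - d1 = -14/3
  d7 = d2*4 = 16/3
  d8 = d5*4 - d3/3 + d1 = 154/3
  d9 = d6*3 + d2 = -38/3
  d10 = d1 + d7 + d2 = 38/3
  d11 = d1/5 = 6/5
  d12 = d4/4 = 1/2
Walk from origin (0, 0):
  seg 1: down by d5 = 12 → (0, -12)
  seg 2: up by d9 = -38/3 → (0, -74/3)
  seg 3: up by d6 = -14/3 → (0, -88/3)
  seg 4: right by d6 = -14/3 → (-14/3, -88/3)
  seg 5: down by d3 = 8 → (-14/3, -112/3)
  seg 6: right by d12 = 1/2 → (-25/6, -112/3)
  seg 7: down by d10 = 38/3 → (-25/6, -50)
  seg 8: left by d4 = 2 → (-37/6, -50)
  seg 9: left by d12 = 1/2 → (-20/3, -50)

d6 = -14/3
d7 = 16/3
d8 = 154/3
d9 = -38/3
d10 = 38/3
d11 = 6/5
d12 = 1/2
endpoint = (-20/3, -50)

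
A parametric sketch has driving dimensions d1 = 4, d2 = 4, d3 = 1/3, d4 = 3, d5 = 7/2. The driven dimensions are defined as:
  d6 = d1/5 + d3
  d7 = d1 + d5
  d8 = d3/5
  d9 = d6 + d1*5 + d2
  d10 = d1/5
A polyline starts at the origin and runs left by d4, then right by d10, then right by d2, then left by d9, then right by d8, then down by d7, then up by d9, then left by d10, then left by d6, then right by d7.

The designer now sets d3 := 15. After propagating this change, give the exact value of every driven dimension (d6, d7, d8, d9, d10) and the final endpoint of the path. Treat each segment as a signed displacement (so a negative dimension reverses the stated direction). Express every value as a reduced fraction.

Apply edit: d3 := 15
  d6 = d1/5 + d3 = 79/5
  d7 = d1 + d5 = 15/2
  d8 = d3/5 = 3
  d9 = d6 + d1*5 + d2 = 199/5
  d10 = d1/5 = 4/5
Walk from origin (0, 0):
  seg 1: left by d4 = 3 → (-3, 0)
  seg 2: right by d10 = 4/5 → (-11/5, 0)
  seg 3: right by d2 = 4 → (9/5, 0)
  seg 4: left by d9 = 199/5 → (-38, 0)
  seg 5: right by d8 = 3 → (-35, 0)
  seg 6: down by d7 = 15/2 → (-35, -15/2)
  seg 7: up by d9 = 199/5 → (-35, 323/10)
  seg 8: left by d10 = 4/5 → (-179/5, 323/10)
  seg 9: left by d6 = 79/5 → (-258/5, 323/10)
  seg 10: right by d7 = 15/2 → (-441/10, 323/10)

d6 = 79/5
d7 = 15/2
d8 = 3
d9 = 199/5
d10 = 4/5
endpoint = (-441/10, 323/10)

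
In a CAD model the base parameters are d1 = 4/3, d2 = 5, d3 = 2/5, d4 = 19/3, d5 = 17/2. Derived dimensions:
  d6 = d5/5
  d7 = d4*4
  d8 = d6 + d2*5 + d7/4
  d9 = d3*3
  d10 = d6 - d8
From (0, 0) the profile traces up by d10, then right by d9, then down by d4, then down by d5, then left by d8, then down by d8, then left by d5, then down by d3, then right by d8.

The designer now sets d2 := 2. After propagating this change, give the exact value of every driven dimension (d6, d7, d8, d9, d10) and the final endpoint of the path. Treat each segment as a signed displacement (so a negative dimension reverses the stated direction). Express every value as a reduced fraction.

Apply edit: d2 := 2
  d6 = d5/5 = 17/10
  d7 = d4*4 = 76/3
  d8 = d6 + d2*5 + d7/4 = 541/30
  d9 = d3*3 = 6/5
  d10 = d6 - d8 = -49/3
Walk from origin (0, 0):
  seg 1: up by d10 = -49/3 → (0, -49/3)
  seg 2: right by d9 = 6/5 → (6/5, -49/3)
  seg 3: down by d4 = 19/3 → (6/5, -68/3)
  seg 4: down by d5 = 17/2 → (6/5, -187/6)
  seg 5: left by d8 = 541/30 → (-101/6, -187/6)
  seg 6: down by d8 = 541/30 → (-101/6, -246/5)
  seg 7: left by d5 = 17/2 → (-76/3, -246/5)
  seg 8: down by d3 = 2/5 → (-76/3, -248/5)
  seg 9: right by d8 = 541/30 → (-73/10, -248/5)

d6 = 17/10
d7 = 76/3
d8 = 541/30
d9 = 6/5
d10 = -49/3
endpoint = (-73/10, -248/5)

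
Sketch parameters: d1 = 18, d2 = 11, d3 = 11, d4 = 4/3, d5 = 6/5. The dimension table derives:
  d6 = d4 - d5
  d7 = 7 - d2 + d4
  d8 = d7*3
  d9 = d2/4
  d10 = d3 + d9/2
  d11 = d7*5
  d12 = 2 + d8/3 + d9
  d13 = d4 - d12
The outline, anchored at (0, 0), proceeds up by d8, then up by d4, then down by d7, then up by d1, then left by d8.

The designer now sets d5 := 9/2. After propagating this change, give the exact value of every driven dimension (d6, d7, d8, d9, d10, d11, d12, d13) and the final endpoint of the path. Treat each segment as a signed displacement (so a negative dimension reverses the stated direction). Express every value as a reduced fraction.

d6 = -19/6
d7 = -8/3
d8 = -8
d9 = 11/4
d10 = 99/8
d11 = -40/3
d12 = 25/12
d13 = -3/4
endpoint = (8, 14)

Apply edit: d5 := 9/2
  d6 = d4 - d5 = -19/6
  d7 = 7 - d2 + d4 = -8/3
  d8 = d7*3 = -8
  d9 = d2/4 = 11/4
  d10 = d3 + d9/2 = 99/8
  d11 = d7*5 = -40/3
  d12 = 2 + d8/3 + d9 = 25/12
  d13 = d4 - d12 = -3/4
Walk from origin (0, 0):
  seg 1: up by d8 = -8 → (0, -8)
  seg 2: up by d4 = 4/3 → (0, -20/3)
  seg 3: down by d7 = -8/3 → (0, -4)
  seg 4: up by d1 = 18 → (0, 14)
  seg 5: left by d8 = -8 → (8, 14)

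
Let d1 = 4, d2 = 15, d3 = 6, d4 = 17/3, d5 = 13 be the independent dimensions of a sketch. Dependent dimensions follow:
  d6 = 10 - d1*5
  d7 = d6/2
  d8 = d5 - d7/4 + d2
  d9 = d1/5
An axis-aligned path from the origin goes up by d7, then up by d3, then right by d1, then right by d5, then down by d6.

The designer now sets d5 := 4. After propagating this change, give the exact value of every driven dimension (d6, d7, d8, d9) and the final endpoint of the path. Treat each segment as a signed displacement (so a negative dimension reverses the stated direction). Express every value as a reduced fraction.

Apply edit: d5 := 4
  d6 = 10 - d1*5 = -10
  d7 = d6/2 = -5
  d8 = d5 - d7/4 + d2 = 81/4
  d9 = d1/5 = 4/5
Walk from origin (0, 0):
  seg 1: up by d7 = -5 → (0, -5)
  seg 2: up by d3 = 6 → (0, 1)
  seg 3: right by d1 = 4 → (4, 1)
  seg 4: right by d5 = 4 → (8, 1)
  seg 5: down by d6 = -10 → (8, 11)

d6 = -10
d7 = -5
d8 = 81/4
d9 = 4/5
endpoint = (8, 11)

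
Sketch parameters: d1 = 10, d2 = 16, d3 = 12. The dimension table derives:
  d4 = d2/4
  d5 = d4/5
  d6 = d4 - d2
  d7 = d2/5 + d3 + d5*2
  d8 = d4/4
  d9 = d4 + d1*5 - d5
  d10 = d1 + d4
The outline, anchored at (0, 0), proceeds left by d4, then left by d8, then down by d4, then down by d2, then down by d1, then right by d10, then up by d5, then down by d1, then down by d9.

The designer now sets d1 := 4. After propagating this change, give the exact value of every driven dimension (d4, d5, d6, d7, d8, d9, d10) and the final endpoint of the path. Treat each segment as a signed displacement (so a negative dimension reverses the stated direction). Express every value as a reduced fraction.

Apply edit: d1 := 4
  d4 = d2/4 = 4
  d5 = d4/5 = 4/5
  d6 = d4 - d2 = -12
  d7 = d2/5 + d3 + d5*2 = 84/5
  d8 = d4/4 = 1
  d9 = d4 + d1*5 - d5 = 116/5
  d10 = d1 + d4 = 8
Walk from origin (0, 0):
  seg 1: left by d4 = 4 → (-4, 0)
  seg 2: left by d8 = 1 → (-5, 0)
  seg 3: down by d4 = 4 → (-5, -4)
  seg 4: down by d2 = 16 → (-5, -20)
  seg 5: down by d1 = 4 → (-5, -24)
  seg 6: right by d10 = 8 → (3, -24)
  seg 7: up by d5 = 4/5 → (3, -116/5)
  seg 8: down by d1 = 4 → (3, -136/5)
  seg 9: down by d9 = 116/5 → (3, -252/5)

d4 = 4
d5 = 4/5
d6 = -12
d7 = 84/5
d8 = 1
d9 = 116/5
d10 = 8
endpoint = (3, -252/5)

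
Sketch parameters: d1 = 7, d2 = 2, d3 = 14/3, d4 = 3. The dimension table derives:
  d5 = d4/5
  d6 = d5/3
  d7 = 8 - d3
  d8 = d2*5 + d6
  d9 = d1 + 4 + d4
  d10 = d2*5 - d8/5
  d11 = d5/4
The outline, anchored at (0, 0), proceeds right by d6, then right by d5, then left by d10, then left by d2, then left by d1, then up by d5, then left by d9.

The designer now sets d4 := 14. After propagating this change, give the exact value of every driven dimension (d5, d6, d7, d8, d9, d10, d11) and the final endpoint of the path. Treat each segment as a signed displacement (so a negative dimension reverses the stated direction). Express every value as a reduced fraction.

Apply edit: d4 := 14
  d5 = d4/5 = 14/5
  d6 = d5/3 = 14/15
  d7 = 8 - d3 = 10/3
  d8 = d2*5 + d6 = 164/15
  d9 = d1 + 4 + d4 = 25
  d10 = d2*5 - d8/5 = 586/75
  d11 = d5/4 = 7/10
Walk from origin (0, 0):
  seg 1: right by d6 = 14/15 → (14/15, 0)
  seg 2: right by d5 = 14/5 → (56/15, 0)
  seg 3: left by d10 = 586/75 → (-102/25, 0)
  seg 4: left by d2 = 2 → (-152/25, 0)
  seg 5: left by d1 = 7 → (-327/25, 0)
  seg 6: up by d5 = 14/5 → (-327/25, 14/5)
  seg 7: left by d9 = 25 → (-952/25, 14/5)

d5 = 14/5
d6 = 14/15
d7 = 10/3
d8 = 164/15
d9 = 25
d10 = 586/75
d11 = 7/10
endpoint = (-952/25, 14/5)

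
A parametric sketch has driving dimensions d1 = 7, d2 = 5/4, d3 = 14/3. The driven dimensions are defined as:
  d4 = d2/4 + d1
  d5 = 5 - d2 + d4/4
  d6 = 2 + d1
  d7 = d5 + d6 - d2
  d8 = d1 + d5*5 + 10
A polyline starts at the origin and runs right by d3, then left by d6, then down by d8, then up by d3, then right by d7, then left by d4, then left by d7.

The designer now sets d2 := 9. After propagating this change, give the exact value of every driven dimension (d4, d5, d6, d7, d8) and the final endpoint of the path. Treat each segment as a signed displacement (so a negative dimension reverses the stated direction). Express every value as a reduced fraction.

d4 = 37/4
d5 = -27/16
d6 = 9
d7 = -27/16
d8 = 137/16
endpoint = (-163/12, -187/48)

Apply edit: d2 := 9
  d4 = d2/4 + d1 = 37/4
  d5 = 5 - d2 + d4/4 = -27/16
  d6 = 2 + d1 = 9
  d7 = d5 + d6 - d2 = -27/16
  d8 = d1 + d5*5 + 10 = 137/16
Walk from origin (0, 0):
  seg 1: right by d3 = 14/3 → (14/3, 0)
  seg 2: left by d6 = 9 → (-13/3, 0)
  seg 3: down by d8 = 137/16 → (-13/3, -137/16)
  seg 4: up by d3 = 14/3 → (-13/3, -187/48)
  seg 5: right by d7 = -27/16 → (-289/48, -187/48)
  seg 6: left by d4 = 37/4 → (-733/48, -187/48)
  seg 7: left by d7 = -27/16 → (-163/12, -187/48)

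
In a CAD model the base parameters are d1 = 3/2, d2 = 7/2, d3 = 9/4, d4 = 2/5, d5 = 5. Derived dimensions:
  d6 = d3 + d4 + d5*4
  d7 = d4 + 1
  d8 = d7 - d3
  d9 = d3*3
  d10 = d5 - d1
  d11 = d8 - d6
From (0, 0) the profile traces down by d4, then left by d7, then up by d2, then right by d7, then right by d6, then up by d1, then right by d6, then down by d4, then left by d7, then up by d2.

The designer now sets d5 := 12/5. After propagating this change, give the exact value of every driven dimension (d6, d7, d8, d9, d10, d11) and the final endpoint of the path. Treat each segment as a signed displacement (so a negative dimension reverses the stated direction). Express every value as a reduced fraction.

d6 = 49/4
d7 = 7/5
d8 = -17/20
d9 = 27/4
d10 = 9/10
d11 = -131/10
endpoint = (231/10, 77/10)

Apply edit: d5 := 12/5
  d6 = d3 + d4 + d5*4 = 49/4
  d7 = d4 + 1 = 7/5
  d8 = d7 - d3 = -17/20
  d9 = d3*3 = 27/4
  d10 = d5 - d1 = 9/10
  d11 = d8 - d6 = -131/10
Walk from origin (0, 0):
  seg 1: down by d4 = 2/5 → (0, -2/5)
  seg 2: left by d7 = 7/5 → (-7/5, -2/5)
  seg 3: up by d2 = 7/2 → (-7/5, 31/10)
  seg 4: right by d7 = 7/5 → (0, 31/10)
  seg 5: right by d6 = 49/4 → (49/4, 31/10)
  seg 6: up by d1 = 3/2 → (49/4, 23/5)
  seg 7: right by d6 = 49/4 → (49/2, 23/5)
  seg 8: down by d4 = 2/5 → (49/2, 21/5)
  seg 9: left by d7 = 7/5 → (231/10, 21/5)
  seg 10: up by d2 = 7/2 → (231/10, 77/10)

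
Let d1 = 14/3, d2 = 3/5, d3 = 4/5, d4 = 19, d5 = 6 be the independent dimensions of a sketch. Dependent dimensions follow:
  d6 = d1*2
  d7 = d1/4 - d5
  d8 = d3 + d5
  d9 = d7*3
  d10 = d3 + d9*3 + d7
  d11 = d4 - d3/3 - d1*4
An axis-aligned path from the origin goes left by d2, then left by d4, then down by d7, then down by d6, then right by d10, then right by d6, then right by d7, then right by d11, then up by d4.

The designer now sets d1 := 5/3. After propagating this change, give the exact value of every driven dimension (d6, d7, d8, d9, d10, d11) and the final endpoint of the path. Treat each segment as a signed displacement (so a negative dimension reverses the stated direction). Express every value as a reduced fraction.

d6 = 10/3
d7 = -67/12
d8 = 34/5
d9 = -67/4
d10 = -1651/30
d11 = 181/15
endpoint = (-3889/60, 85/4)

Apply edit: d1 := 5/3
  d6 = d1*2 = 10/3
  d7 = d1/4 - d5 = -67/12
  d8 = d3 + d5 = 34/5
  d9 = d7*3 = -67/4
  d10 = d3 + d9*3 + d7 = -1651/30
  d11 = d4 - d3/3 - d1*4 = 181/15
Walk from origin (0, 0):
  seg 1: left by d2 = 3/5 → (-3/5, 0)
  seg 2: left by d4 = 19 → (-98/5, 0)
  seg 3: down by d7 = -67/12 → (-98/5, 67/12)
  seg 4: down by d6 = 10/3 → (-98/5, 9/4)
  seg 5: right by d10 = -1651/30 → (-2239/30, 9/4)
  seg 6: right by d6 = 10/3 → (-713/10, 9/4)
  seg 7: right by d7 = -67/12 → (-4613/60, 9/4)
  seg 8: right by d11 = 181/15 → (-3889/60, 9/4)
  seg 9: up by d4 = 19 → (-3889/60, 85/4)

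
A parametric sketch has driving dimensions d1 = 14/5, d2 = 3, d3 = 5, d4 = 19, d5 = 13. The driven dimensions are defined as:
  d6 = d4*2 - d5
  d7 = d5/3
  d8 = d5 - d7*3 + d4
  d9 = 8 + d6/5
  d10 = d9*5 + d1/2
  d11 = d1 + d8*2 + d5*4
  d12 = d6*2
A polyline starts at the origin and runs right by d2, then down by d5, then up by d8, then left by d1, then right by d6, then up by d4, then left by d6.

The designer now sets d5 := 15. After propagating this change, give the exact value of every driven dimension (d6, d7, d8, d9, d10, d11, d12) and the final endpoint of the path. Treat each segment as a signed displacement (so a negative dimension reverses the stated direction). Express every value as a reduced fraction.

Apply edit: d5 := 15
  d6 = d4*2 - d5 = 23
  d7 = d5/3 = 5
  d8 = d5 - d7*3 + d4 = 19
  d9 = 8 + d6/5 = 63/5
  d10 = d9*5 + d1/2 = 322/5
  d11 = d1 + d8*2 + d5*4 = 504/5
  d12 = d6*2 = 46
Walk from origin (0, 0):
  seg 1: right by d2 = 3 → (3, 0)
  seg 2: down by d5 = 15 → (3, -15)
  seg 3: up by d8 = 19 → (3, 4)
  seg 4: left by d1 = 14/5 → (1/5, 4)
  seg 5: right by d6 = 23 → (116/5, 4)
  seg 6: up by d4 = 19 → (116/5, 23)
  seg 7: left by d6 = 23 → (1/5, 23)

d6 = 23
d7 = 5
d8 = 19
d9 = 63/5
d10 = 322/5
d11 = 504/5
d12 = 46
endpoint = (1/5, 23)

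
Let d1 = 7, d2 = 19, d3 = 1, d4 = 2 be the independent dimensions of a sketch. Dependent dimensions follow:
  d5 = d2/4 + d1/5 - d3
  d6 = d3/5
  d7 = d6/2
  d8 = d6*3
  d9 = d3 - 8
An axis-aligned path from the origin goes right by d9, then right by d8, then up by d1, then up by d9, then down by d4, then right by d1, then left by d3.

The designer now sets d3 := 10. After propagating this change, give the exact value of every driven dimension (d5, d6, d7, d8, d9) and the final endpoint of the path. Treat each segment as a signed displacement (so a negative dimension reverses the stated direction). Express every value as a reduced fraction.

d5 = -77/20
d6 = 2
d7 = 1
d8 = 6
d9 = 2
endpoint = (5, 7)

Apply edit: d3 := 10
  d5 = d2/4 + d1/5 - d3 = -77/20
  d6 = d3/5 = 2
  d7 = d6/2 = 1
  d8 = d6*3 = 6
  d9 = d3 - 8 = 2
Walk from origin (0, 0):
  seg 1: right by d9 = 2 → (2, 0)
  seg 2: right by d8 = 6 → (8, 0)
  seg 3: up by d1 = 7 → (8, 7)
  seg 4: up by d9 = 2 → (8, 9)
  seg 5: down by d4 = 2 → (8, 7)
  seg 6: right by d1 = 7 → (15, 7)
  seg 7: left by d3 = 10 → (5, 7)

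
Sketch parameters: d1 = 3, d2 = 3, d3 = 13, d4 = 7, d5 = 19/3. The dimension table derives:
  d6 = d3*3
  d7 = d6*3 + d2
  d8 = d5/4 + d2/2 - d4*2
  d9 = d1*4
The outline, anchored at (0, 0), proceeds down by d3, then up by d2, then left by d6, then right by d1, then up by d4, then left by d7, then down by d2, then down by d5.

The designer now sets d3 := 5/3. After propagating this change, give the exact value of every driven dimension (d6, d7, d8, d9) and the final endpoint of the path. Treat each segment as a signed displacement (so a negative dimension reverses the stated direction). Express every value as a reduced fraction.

Apply edit: d3 := 5/3
  d6 = d3*3 = 5
  d7 = d6*3 + d2 = 18
  d8 = d5/4 + d2/2 - d4*2 = -131/12
  d9 = d1*4 = 12
Walk from origin (0, 0):
  seg 1: down by d3 = 5/3 → (0, -5/3)
  seg 2: up by d2 = 3 → (0, 4/3)
  seg 3: left by d6 = 5 → (-5, 4/3)
  seg 4: right by d1 = 3 → (-2, 4/3)
  seg 5: up by d4 = 7 → (-2, 25/3)
  seg 6: left by d7 = 18 → (-20, 25/3)
  seg 7: down by d2 = 3 → (-20, 16/3)
  seg 8: down by d5 = 19/3 → (-20, -1)

d6 = 5
d7 = 18
d8 = -131/12
d9 = 12
endpoint = (-20, -1)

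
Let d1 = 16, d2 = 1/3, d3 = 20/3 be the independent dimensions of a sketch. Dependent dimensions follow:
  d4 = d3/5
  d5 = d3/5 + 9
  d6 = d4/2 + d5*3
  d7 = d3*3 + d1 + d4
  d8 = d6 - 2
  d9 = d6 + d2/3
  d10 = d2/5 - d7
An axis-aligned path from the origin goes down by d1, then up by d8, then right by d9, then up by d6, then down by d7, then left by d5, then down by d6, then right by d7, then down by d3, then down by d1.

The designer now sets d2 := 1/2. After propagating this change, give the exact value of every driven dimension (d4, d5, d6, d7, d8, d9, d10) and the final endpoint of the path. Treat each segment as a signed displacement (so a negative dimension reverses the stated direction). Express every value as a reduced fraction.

Apply edit: d2 := 1/2
  d4 = d3/5 = 4/3
  d5 = d3/5 + 9 = 31/3
  d6 = d4/2 + d5*3 = 95/3
  d7 = d3*3 + d1 + d4 = 112/3
  d8 = d6 - 2 = 89/3
  d9 = d6 + d2/3 = 191/6
  d10 = d2/5 - d7 = -1117/30
Walk from origin (0, 0):
  seg 1: down by d1 = 16 → (0, -16)
  seg 2: up by d8 = 89/3 → (0, 41/3)
  seg 3: right by d9 = 191/6 → (191/6, 41/3)
  seg 4: up by d6 = 95/3 → (191/6, 136/3)
  seg 5: down by d7 = 112/3 → (191/6, 8)
  seg 6: left by d5 = 31/3 → (43/2, 8)
  seg 7: down by d6 = 95/3 → (43/2, -71/3)
  seg 8: right by d7 = 112/3 → (353/6, -71/3)
  seg 9: down by d3 = 20/3 → (353/6, -91/3)
  seg 10: down by d1 = 16 → (353/6, -139/3)

d4 = 4/3
d5 = 31/3
d6 = 95/3
d7 = 112/3
d8 = 89/3
d9 = 191/6
d10 = -1117/30
endpoint = (353/6, -139/3)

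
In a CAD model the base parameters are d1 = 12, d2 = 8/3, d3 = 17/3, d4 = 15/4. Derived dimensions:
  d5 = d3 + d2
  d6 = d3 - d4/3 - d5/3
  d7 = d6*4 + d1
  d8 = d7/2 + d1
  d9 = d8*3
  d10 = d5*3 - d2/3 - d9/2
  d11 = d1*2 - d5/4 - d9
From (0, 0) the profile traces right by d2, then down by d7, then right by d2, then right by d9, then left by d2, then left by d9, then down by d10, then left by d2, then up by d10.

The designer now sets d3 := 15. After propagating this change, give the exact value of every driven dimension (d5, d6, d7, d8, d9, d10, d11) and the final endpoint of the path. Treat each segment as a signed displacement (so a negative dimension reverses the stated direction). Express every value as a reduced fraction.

d5 = 53/3
d6 = 283/36
d7 = 391/9
d8 = 607/18
d9 = 607/6
d10 = 55/36
d11 = -979/12
endpoint = (0, -391/9)

Apply edit: d3 := 15
  d5 = d3 + d2 = 53/3
  d6 = d3 - d4/3 - d5/3 = 283/36
  d7 = d6*4 + d1 = 391/9
  d8 = d7/2 + d1 = 607/18
  d9 = d8*3 = 607/6
  d10 = d5*3 - d2/3 - d9/2 = 55/36
  d11 = d1*2 - d5/4 - d9 = -979/12
Walk from origin (0, 0):
  seg 1: right by d2 = 8/3 → (8/3, 0)
  seg 2: down by d7 = 391/9 → (8/3, -391/9)
  seg 3: right by d2 = 8/3 → (16/3, -391/9)
  seg 4: right by d9 = 607/6 → (213/2, -391/9)
  seg 5: left by d2 = 8/3 → (623/6, -391/9)
  seg 6: left by d9 = 607/6 → (8/3, -391/9)
  seg 7: down by d10 = 55/36 → (8/3, -1619/36)
  seg 8: left by d2 = 8/3 → (0, -1619/36)
  seg 9: up by d10 = 55/36 → (0, -391/9)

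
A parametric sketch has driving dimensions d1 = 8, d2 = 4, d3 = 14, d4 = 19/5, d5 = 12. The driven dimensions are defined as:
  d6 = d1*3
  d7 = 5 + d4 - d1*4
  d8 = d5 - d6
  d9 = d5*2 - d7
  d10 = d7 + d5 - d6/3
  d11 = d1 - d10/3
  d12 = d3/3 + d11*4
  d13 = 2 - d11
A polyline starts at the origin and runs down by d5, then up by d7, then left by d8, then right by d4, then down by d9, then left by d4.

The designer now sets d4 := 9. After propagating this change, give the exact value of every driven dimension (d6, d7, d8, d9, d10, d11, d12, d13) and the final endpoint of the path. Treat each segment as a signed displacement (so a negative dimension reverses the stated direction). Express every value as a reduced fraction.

d6 = 24
d7 = -18
d8 = -12
d9 = 42
d10 = -14
d11 = 38/3
d12 = 166/3
d13 = -32/3
endpoint = (12, -72)

Apply edit: d4 := 9
  d6 = d1*3 = 24
  d7 = 5 + d4 - d1*4 = -18
  d8 = d5 - d6 = -12
  d9 = d5*2 - d7 = 42
  d10 = d7 + d5 - d6/3 = -14
  d11 = d1 - d10/3 = 38/3
  d12 = d3/3 + d11*4 = 166/3
  d13 = 2 - d11 = -32/3
Walk from origin (0, 0):
  seg 1: down by d5 = 12 → (0, -12)
  seg 2: up by d7 = -18 → (0, -30)
  seg 3: left by d8 = -12 → (12, -30)
  seg 4: right by d4 = 9 → (21, -30)
  seg 5: down by d9 = 42 → (21, -72)
  seg 6: left by d4 = 9 → (12, -72)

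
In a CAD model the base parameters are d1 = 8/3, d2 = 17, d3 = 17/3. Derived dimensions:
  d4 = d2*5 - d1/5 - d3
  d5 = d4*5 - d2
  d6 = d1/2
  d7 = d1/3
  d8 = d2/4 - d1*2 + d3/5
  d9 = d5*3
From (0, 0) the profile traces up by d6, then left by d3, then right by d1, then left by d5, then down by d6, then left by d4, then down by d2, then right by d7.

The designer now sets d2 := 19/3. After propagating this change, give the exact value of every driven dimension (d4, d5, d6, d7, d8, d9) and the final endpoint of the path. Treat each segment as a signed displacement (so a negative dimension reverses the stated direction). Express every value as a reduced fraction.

Apply edit: d2 := 19/3
  d4 = d2*5 - d1/5 - d3 = 382/15
  d5 = d4*5 - d2 = 121
  d6 = d1/2 = 4/3
  d7 = d1/3 = 8/9
  d8 = d2/4 - d1*2 + d3/5 = -157/60
  d9 = d5*3 = 363
Walk from origin (0, 0):
  seg 1: up by d6 = 4/3 → (0, 4/3)
  seg 2: left by d3 = 17/3 → (-17/3, 4/3)
  seg 3: right by d1 = 8/3 → (-3, 4/3)
  seg 4: left by d5 = 121 → (-124, 4/3)
  seg 5: down by d6 = 4/3 → (-124, 0)
  seg 6: left by d4 = 382/15 → (-2242/15, 0)
  seg 7: down by d2 = 19/3 → (-2242/15, -19/3)
  seg 8: right by d7 = 8/9 → (-6686/45, -19/3)

d4 = 382/15
d5 = 121
d6 = 4/3
d7 = 8/9
d8 = -157/60
d9 = 363
endpoint = (-6686/45, -19/3)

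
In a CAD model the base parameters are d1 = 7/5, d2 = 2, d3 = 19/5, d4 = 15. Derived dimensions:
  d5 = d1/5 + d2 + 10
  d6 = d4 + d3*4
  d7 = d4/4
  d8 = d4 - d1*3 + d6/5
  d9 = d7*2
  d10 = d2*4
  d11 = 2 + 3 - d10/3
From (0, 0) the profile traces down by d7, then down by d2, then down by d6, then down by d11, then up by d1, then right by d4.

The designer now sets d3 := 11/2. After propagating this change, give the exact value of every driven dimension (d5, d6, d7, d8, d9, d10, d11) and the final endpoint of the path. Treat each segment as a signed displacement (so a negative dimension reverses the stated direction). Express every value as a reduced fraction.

Apply edit: d3 := 11/2
  d5 = d1/5 + d2 + 10 = 307/25
  d6 = d4 + d3*4 = 37
  d7 = d4/4 = 15/4
  d8 = d4 - d1*3 + d6/5 = 91/5
  d9 = d7*2 = 15/2
  d10 = d2*4 = 8
  d11 = 2 + 3 - d10/3 = 7/3
Walk from origin (0, 0):
  seg 1: down by d7 = 15/4 → (0, -15/4)
  seg 2: down by d2 = 2 → (0, -23/4)
  seg 3: down by d6 = 37 → (0, -171/4)
  seg 4: down by d11 = 7/3 → (0, -541/12)
  seg 5: up by d1 = 7/5 → (0, -2621/60)
  seg 6: right by d4 = 15 → (15, -2621/60)

d5 = 307/25
d6 = 37
d7 = 15/4
d8 = 91/5
d9 = 15/2
d10 = 8
d11 = 7/3
endpoint = (15, -2621/60)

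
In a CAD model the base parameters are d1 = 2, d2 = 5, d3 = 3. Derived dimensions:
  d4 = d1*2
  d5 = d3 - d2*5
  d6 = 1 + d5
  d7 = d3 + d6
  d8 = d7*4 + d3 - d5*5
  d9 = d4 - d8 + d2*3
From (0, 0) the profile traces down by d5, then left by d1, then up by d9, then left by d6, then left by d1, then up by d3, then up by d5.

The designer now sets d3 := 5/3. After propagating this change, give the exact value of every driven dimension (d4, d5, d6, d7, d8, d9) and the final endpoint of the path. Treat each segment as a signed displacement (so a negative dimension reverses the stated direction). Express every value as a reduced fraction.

Apply edit: d3 := 5/3
  d4 = d1*2 = 4
  d5 = d3 - d2*5 = -70/3
  d6 = 1 + d5 = -67/3
  d7 = d3 + d6 = -62/3
  d8 = d7*4 + d3 - d5*5 = 107/3
  d9 = d4 - d8 + d2*3 = -50/3
Walk from origin (0, 0):
  seg 1: down by d5 = -70/3 → (0, 70/3)
  seg 2: left by d1 = 2 → (-2, 70/3)
  seg 3: up by d9 = -50/3 → (-2, 20/3)
  seg 4: left by d6 = -67/3 → (61/3, 20/3)
  seg 5: left by d1 = 2 → (55/3, 20/3)
  seg 6: up by d3 = 5/3 → (55/3, 25/3)
  seg 7: up by d5 = -70/3 → (55/3, -15)

d4 = 4
d5 = -70/3
d6 = -67/3
d7 = -62/3
d8 = 107/3
d9 = -50/3
endpoint = (55/3, -15)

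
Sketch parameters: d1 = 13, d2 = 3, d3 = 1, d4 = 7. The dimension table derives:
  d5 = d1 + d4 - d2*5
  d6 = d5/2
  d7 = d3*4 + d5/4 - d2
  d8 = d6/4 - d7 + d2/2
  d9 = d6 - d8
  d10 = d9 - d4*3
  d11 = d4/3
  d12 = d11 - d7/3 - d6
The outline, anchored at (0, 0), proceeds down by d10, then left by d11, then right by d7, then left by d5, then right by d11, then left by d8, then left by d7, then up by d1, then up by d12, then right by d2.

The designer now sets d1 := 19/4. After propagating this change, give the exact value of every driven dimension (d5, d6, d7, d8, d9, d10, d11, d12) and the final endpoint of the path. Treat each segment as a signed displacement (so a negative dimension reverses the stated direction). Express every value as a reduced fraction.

d5 = -13/4
d6 = -13/8
d7 = 3/16
d8 = 29/32
d9 = -81/32
d10 = -753/32
d11 = 7/3
d12 = 187/48
endpoint = (171/32, 3089/96)

Apply edit: d1 := 19/4
  d5 = d1 + d4 - d2*5 = -13/4
  d6 = d5/2 = -13/8
  d7 = d3*4 + d5/4 - d2 = 3/16
  d8 = d6/4 - d7 + d2/2 = 29/32
  d9 = d6 - d8 = -81/32
  d10 = d9 - d4*3 = -753/32
  d11 = d4/3 = 7/3
  d12 = d11 - d7/3 - d6 = 187/48
Walk from origin (0, 0):
  seg 1: down by d10 = -753/32 → (0, 753/32)
  seg 2: left by d11 = 7/3 → (-7/3, 753/32)
  seg 3: right by d7 = 3/16 → (-103/48, 753/32)
  seg 4: left by d5 = -13/4 → (53/48, 753/32)
  seg 5: right by d11 = 7/3 → (55/16, 753/32)
  seg 6: left by d8 = 29/32 → (81/32, 753/32)
  seg 7: left by d7 = 3/16 → (75/32, 753/32)
  seg 8: up by d1 = 19/4 → (75/32, 905/32)
  seg 9: up by d12 = 187/48 → (75/32, 3089/96)
  seg 10: right by d2 = 3 → (171/32, 3089/96)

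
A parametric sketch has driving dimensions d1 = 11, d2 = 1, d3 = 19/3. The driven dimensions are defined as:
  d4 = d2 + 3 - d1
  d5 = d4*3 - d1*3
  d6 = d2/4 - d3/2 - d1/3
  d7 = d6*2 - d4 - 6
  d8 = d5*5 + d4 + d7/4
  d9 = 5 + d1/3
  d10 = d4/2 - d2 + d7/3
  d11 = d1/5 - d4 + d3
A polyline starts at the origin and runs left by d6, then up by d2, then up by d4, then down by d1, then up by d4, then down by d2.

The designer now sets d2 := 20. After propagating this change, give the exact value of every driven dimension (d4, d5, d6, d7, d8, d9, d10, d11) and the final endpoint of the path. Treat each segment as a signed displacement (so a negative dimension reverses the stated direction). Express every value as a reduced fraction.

Apply edit: d2 := 20
  d4 = d2 + 3 - d1 = 12
  d5 = d4*3 - d1*3 = 3
  d6 = d2/4 - d3/2 - d1/3 = -11/6
  d7 = d6*2 - d4 - 6 = -65/3
  d8 = d5*5 + d4 + d7/4 = 259/12
  d9 = 5 + d1/3 = 26/3
  d10 = d4/2 - d2 + d7/3 = -191/9
  d11 = d1/5 - d4 + d3 = -52/15
Walk from origin (0, 0):
  seg 1: left by d6 = -11/6 → (11/6, 0)
  seg 2: up by d2 = 20 → (11/6, 20)
  seg 3: up by d4 = 12 → (11/6, 32)
  seg 4: down by d1 = 11 → (11/6, 21)
  seg 5: up by d4 = 12 → (11/6, 33)
  seg 6: down by d2 = 20 → (11/6, 13)

d4 = 12
d5 = 3
d6 = -11/6
d7 = -65/3
d8 = 259/12
d9 = 26/3
d10 = -191/9
d11 = -52/15
endpoint = (11/6, 13)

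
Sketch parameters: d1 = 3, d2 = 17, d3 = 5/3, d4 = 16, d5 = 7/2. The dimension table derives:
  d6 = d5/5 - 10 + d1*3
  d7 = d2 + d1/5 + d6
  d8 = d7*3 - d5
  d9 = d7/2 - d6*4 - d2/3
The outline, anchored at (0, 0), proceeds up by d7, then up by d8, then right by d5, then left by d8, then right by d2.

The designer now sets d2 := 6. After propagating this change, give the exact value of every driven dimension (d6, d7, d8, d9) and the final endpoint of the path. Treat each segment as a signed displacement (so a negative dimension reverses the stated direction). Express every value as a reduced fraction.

Apply edit: d2 := 6
  d6 = d5/5 - 10 + d1*3 = -3/10
  d7 = d2 + d1/5 + d6 = 63/10
  d8 = d7*3 - d5 = 77/5
  d9 = d7/2 - d6*4 - d2/3 = 47/20
Walk from origin (0, 0):
  seg 1: up by d7 = 63/10 → (0, 63/10)
  seg 2: up by d8 = 77/5 → (0, 217/10)
  seg 3: right by d5 = 7/2 → (7/2, 217/10)
  seg 4: left by d8 = 77/5 → (-119/10, 217/10)
  seg 5: right by d2 = 6 → (-59/10, 217/10)

d6 = -3/10
d7 = 63/10
d8 = 77/5
d9 = 47/20
endpoint = (-59/10, 217/10)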